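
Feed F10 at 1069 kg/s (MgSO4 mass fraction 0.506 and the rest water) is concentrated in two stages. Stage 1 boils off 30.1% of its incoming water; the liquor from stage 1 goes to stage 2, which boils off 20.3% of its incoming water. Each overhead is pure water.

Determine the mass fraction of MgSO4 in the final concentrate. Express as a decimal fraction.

water in feed = 1069×0.494 = 528.09 kg/s.
After stage 1: water left = (1−0.301)×528.09 = 369.13; stream total = 910.05 kg/s.
After stage 2: water left = (1−0.203)×369.13 = 294.2; final concentrate = 835.11 kg/s.
MgSO4 fraction = 540.91/835.11 = 0.648.

0.648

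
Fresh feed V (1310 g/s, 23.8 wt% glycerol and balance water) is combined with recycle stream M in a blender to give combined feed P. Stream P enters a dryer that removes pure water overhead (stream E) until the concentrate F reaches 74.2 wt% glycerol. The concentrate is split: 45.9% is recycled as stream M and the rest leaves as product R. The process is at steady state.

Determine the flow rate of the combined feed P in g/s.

1667 g/s

Overall glycerol balance (none leaves overhead): glycerol in fresh feed = glycerol in product, i.e. 1310×0.238 = (1−0.459)·F·0.742.
F = 311.78/(0.742×0.541) = 776.69 g/s.
Recycle M = 0.459×776.69 = 356.5 g/s.
Combined feed P = 1310 + 356.5 = 1666.5 g/s.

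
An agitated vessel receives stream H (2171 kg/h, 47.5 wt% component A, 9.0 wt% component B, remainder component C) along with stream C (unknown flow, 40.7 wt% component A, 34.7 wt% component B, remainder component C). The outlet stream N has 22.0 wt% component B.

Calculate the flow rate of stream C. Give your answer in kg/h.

Let C be the unknown flow. Total out = 2171 + C.
component B balance: 195.39 + 0.347·C = 0.220·(2171 + C)
(0.347 − 0.220)·C = 0.220×2171 − 195.39 = 282.23
C = 282.23 / 0.127 = 2222.3 kg/h

2222 kg/h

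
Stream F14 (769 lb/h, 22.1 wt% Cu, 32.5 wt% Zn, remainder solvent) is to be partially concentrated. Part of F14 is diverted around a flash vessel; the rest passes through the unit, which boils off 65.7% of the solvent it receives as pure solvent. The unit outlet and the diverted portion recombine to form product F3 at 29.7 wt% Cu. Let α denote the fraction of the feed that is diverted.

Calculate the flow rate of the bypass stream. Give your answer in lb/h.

All 769×0.221 = 169.95 lb/h of Cu reaches F3, so F3 = 169.95/0.297 = 572.22 lb/h and vapour = 196.78 lb/h.
The evaporator receives (1−α)·769 of feed at 0.454 solvent and removes 0.657 of that solvent:
0.657×0.454×(1−α)×769 = 196.78
(1−α) = 196.78/229.38 = 0.8579;  α = 0.1421.
Bypass flow = 0.1421×769 = 109.28 lb/h.

109.3 lb/h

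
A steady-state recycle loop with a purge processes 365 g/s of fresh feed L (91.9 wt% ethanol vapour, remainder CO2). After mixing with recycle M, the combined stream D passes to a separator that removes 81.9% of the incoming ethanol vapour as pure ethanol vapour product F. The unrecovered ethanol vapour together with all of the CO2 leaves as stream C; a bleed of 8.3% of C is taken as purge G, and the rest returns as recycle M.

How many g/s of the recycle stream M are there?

CO2 enters only via L and leaves only via the purge: 365×0.081 = 0.083×(CO2 in C), and the separator passes all CO2, so CO2 in D = CO2 in C = 356.2 g/s.
ethanol vapour in D: m_A = 365×0.919 + (1−0.083)·(1−0.819)·m_A, so m_A = 335.44/0.8340 = 402.19 g/s.
C = (1−0.819)×402.19 + 356.2 = 429 g/s.
Recycle M = (1−0.083)×429 = 393.39 g/s.

393.4 g/s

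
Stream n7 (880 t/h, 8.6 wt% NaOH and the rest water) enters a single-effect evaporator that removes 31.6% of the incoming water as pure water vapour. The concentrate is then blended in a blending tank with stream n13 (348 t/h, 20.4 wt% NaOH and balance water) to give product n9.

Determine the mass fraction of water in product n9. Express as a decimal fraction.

0.8494

Vapour removed = 0.316×0.914×880 = 254.17 t/h; concentrate = 625.83 t/h.
water reaching the mixer = 550.15 (from concentrate) + 348×0.796 = 827.16 t/h.
Product flow = 625.83 + 348 = 973.83 t/h; water fraction = 0.8494.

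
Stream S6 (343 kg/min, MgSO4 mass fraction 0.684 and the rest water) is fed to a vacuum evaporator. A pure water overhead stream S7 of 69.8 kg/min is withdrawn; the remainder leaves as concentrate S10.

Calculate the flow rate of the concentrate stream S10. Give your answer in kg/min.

273.2 kg/min

Concentrate = 343 − 69.8 = 273.2 kg/min.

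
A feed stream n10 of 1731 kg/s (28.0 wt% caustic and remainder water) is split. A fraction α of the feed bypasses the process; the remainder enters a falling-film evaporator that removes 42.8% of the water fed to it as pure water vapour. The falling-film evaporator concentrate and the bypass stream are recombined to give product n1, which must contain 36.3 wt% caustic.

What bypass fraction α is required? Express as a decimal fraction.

All 1731×0.280 = 484.68 kg/s of caustic reaches n1, so n1 = 484.68/0.363 = 1335.2 kg/s and vapour = 395.79 kg/s.
The evaporator receives (1−α)·1731 of feed at 0.720 water and removes 0.428 of that water:
0.428×0.720×(1−α)×1731 = 395.79
(1−α) = 395.79/533.42 = 0.7420;  α = 0.2580.

0.258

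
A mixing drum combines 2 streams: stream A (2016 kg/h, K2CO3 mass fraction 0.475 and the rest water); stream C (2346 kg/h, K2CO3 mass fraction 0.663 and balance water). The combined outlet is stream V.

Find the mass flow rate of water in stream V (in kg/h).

water out = water in = 2016×0.525 + 2346×0.337 = 1849 kg/h.

1849 kg/h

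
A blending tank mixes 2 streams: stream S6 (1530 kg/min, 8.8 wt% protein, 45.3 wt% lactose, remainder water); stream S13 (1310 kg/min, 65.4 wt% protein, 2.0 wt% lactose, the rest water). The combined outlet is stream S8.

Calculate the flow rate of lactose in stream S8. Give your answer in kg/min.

lactose out = lactose in = 1530×0.453 + 1310×0.020 = 719.29 kg/min.

719.3 kg/min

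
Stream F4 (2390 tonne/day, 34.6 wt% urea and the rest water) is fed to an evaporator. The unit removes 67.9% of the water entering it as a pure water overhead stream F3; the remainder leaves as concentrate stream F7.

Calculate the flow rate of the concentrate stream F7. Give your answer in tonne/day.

water entering = 2390×0.654 = 1563.1 tonne/day; overhead removed = 0.679×1563.1 = 1061.3 tonne/day.
Concentrate = 2390 − 1061.3 = 1328.7 tonne/day.

1329 tonne/day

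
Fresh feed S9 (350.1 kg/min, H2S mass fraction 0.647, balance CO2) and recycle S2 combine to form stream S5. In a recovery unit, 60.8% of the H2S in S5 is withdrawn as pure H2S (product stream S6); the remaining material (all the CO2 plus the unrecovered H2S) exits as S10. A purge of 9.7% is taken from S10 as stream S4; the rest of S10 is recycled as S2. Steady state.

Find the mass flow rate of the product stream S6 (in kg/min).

213.2 kg/min

H2S in S5: m_A = 350.1×0.647 + (1−0.097)·(1−0.608)·m_A, so m_A = 226.51/0.6460 = 350.63 kg/min.
Product S6 = 0.608×350.63 = 213.18 kg/min.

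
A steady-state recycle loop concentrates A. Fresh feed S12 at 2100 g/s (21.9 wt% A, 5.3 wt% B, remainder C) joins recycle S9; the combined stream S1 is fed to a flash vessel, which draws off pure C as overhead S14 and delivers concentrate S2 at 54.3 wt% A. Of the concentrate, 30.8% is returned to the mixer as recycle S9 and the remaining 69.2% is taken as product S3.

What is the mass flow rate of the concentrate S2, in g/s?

Overall A balance (none leaves overhead): A in fresh feed = A in product, i.e. 2100×0.219 = (1−0.308)·S2·0.543.
S2 = 459.9/(0.543×0.692) = 1223.9 g/s.

1224 g/s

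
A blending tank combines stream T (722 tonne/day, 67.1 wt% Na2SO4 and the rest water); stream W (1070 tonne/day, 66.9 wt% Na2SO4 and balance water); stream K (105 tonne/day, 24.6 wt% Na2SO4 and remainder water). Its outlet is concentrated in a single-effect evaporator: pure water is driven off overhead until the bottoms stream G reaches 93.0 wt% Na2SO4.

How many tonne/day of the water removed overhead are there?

Na2SO4 entering = 722×0.671 + 1070×0.669 + 105×0.246 = 1226.1 tonne/day.
All Na2SO4 reports to G, so G = 1226.1/0.930 = 1318.4 tonne/day.
Total feed = 1897 tonne/day; overhead = 1897 − 1318.4 = 578.59 tonne/day.

578.6 tonne/day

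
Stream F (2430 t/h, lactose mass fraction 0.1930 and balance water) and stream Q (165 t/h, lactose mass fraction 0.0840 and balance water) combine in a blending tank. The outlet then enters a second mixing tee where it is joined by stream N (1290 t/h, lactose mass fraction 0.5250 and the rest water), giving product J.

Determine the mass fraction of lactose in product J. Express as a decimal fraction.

Overall, product flow = 3885 t/h.
lactose in = 2430×0.193 + 165×0.084 + 1290×0.525 = 1160.1 t/h.
lactose fraction in J = 0.2986.

0.2986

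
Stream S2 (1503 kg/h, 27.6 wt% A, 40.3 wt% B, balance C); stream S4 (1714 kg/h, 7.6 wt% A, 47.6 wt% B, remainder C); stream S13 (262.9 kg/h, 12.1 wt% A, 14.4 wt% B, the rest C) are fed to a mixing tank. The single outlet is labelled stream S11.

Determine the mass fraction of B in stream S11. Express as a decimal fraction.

0.4194

Total flow out = 1503 + 1714 + 262.9 = 3479.9 kg/h.
B in = 1503×0.403 + 1714×0.476 + 262.9×0.144 = 1459.4 kg/h.
B mass fraction in S11 = 1459.4/3479.9 = 0.4194.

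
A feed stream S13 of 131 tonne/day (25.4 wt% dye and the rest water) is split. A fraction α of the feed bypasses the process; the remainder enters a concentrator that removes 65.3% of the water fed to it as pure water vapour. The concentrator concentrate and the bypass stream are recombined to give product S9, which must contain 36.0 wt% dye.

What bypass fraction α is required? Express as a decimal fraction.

0.396

All 131×0.254 = 33.274 tonne/day of dye reaches S9, so S9 = 33.274/0.360 = 92.428 tonne/day and vapour = 38.572 tonne/day.
The evaporator receives (1−α)·131 of feed at 0.746 water and removes 0.653 of that water:
0.653×0.746×(1−α)×131 = 38.572
(1−α) = 38.572/63.815 = 0.6044;  α = 0.3956.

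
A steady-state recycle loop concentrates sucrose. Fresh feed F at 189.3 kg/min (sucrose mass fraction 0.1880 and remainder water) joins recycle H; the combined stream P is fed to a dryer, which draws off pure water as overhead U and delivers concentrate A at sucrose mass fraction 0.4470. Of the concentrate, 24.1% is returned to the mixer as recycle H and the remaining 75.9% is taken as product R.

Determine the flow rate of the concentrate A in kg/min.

104.9 kg/min

Overall sucrose balance (none leaves overhead): sucrose in fresh feed = sucrose in product, i.e. 189.3×0.188 = (1−0.241)·A·0.447.
A = 35.588/(0.447×0.759) = 104.9 kg/min.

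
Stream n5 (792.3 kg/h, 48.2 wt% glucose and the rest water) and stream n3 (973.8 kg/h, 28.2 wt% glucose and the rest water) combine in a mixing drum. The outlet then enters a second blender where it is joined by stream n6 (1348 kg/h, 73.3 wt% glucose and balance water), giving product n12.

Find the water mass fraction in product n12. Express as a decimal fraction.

Overall, product flow = 3114.1 kg/h.
water in = 792.3×0.518 + 973.8×0.718 + 1348×0.267 = 1469.5 kg/h.
water fraction in n12 = 0.4719.

0.4719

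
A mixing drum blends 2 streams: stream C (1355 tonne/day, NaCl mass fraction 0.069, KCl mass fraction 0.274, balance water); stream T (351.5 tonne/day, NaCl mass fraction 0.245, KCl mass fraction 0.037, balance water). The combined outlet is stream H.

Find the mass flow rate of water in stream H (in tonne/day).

1143 tonne/day

water out = water in = 1355×0.657 + 351.5×0.718 = 1142.6 tonne/day.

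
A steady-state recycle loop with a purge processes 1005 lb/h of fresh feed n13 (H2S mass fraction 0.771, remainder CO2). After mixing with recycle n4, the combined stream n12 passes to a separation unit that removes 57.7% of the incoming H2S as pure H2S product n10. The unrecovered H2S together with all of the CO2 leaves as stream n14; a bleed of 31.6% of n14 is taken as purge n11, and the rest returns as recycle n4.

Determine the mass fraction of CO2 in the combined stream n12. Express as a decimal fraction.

0.400

CO2 enters only via n13 and leaves only via the purge: 1005×0.229 = 0.316×(CO2 in n14), and the separation unit passes all CO2, so CO2 in n12 = CO2 in n14 = 728.31 lb/h.
H2S in n12: m_A = 1005×0.771 + (1−0.316)·(1−0.577)·m_A, so m_A = 774.86/0.7107 = 1090.3 lb/h.
n12 = 1090.3 + 728.31 = 1818.6 lb/h.
CO2 fraction in n12 = 728.31/1818.6 = 0.400.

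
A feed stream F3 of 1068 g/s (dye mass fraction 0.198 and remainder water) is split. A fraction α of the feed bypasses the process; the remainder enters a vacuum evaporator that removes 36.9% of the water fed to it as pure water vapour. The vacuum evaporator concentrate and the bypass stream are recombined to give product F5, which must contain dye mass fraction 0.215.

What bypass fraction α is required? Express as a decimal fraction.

All 1068×0.198 = 211.46 g/s of dye reaches F5, so F5 = 211.46/0.215 = 983.55 g/s and vapour = 84.447 g/s.
The evaporator receives (1−α)·1068 of feed at 0.802 water and removes 0.369 of that water:
0.369×0.802×(1−α)×1068 = 84.447
(1−α) = 84.447/316.06 = 0.2672;  α = 0.7328.

0.733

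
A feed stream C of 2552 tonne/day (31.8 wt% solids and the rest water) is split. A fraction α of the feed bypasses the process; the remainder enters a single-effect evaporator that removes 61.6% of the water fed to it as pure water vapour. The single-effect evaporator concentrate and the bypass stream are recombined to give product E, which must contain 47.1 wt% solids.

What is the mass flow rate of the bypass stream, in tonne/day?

All 2552×0.318 = 811.54 tonne/day of solids reaches E, so E = 811.54/0.471 = 1723 tonne/day and vapour = 828.99 tonne/day.
The evaporator receives (1−α)·2552 of feed at 0.682 water and removes 0.616 of that water:
0.616×0.682×(1−α)×2552 = 828.99
(1−α) = 828.99/1072.1 = 0.7732;  α = 0.2268.
Bypass flow = 0.2268×2552 = 578.73 tonne/day.

578.7 tonne/day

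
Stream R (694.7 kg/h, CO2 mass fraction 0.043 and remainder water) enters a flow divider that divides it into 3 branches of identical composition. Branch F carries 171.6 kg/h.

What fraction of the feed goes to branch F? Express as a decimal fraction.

Fraction to F = 171.6/694.7 = 0.2470.

0.247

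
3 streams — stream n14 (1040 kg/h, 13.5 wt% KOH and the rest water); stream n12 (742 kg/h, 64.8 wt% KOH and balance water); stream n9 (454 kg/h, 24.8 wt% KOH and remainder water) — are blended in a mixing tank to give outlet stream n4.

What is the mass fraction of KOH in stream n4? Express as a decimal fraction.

Total flow out = 1040 + 742 + 454 = 2236 kg/h.
KOH in = 1040×0.135 + 742×0.648 + 454×0.248 = 733.81 kg/h.
KOH mass fraction in n4 = 733.81/2236 = 0.328.

0.328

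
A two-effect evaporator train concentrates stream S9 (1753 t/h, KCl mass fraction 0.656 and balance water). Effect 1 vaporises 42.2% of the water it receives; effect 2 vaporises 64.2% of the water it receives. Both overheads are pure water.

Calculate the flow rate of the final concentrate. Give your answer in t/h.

1275 t/h

water in feed = 1753×0.344 = 603.03 t/h.
After stage 1: water left = (1−0.422)×603.03 = 348.55; stream total = 1498.5 t/h.
After stage 2: water left = (1−0.642)×348.55 = 124.78; final concentrate = 1274.7 t/h.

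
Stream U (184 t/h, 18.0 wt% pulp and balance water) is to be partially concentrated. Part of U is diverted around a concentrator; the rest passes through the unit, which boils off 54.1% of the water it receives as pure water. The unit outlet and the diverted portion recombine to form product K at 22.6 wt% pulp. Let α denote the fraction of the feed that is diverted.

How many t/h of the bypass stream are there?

99.58 t/h

All 184×0.180 = 33.12 t/h of pulp reaches K, so K = 33.12/0.226 = 146.55 t/h and vapour = 37.451 t/h.
The evaporator receives (1−α)·184 of feed at 0.820 water and removes 0.541 of that water:
0.541×0.820×(1−α)×184 = 37.451
(1−α) = 37.451/81.626 = 0.4588;  α = 0.5412.
Bypass flow = 0.5412×184 = 99.578 t/h.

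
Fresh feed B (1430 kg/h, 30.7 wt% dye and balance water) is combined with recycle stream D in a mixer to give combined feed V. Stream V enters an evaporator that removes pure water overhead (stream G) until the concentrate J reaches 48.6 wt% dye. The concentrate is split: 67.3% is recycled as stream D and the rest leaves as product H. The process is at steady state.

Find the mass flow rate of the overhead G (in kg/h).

Overall dye balance (none leaves overhead): dye in fresh feed = dye in product, i.e. 1430×0.307 = (1−0.673)·J·0.486.
J = 439.01/(0.486×0.327) = 2762.4 kg/h.
Recycle D = 0.673×2762.4 = 1859.1 kg/h.
Combined feed V = 1430 + 1859.1 = 3289.1 kg/h.
Overhead G = V − J = 3289.1 − 2762.4 = 526.69 kg/h.

526.7 kg/h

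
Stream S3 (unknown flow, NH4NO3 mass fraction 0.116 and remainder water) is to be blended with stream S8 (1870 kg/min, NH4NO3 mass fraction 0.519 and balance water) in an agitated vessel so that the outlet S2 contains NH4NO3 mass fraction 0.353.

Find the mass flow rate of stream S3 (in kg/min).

Let S3 be the unknown flow. Total out = 1870 + S3.
NH4NO3 balance: 970.53 + 0.116·S3 = 0.353·(1870 + S3)
(0.116 − 0.353)·S3 = 0.353×1870 − 970.53 = -310.42
S3 = -310.42 / -0.237 = 1309.8 kg/min

1310 kg/min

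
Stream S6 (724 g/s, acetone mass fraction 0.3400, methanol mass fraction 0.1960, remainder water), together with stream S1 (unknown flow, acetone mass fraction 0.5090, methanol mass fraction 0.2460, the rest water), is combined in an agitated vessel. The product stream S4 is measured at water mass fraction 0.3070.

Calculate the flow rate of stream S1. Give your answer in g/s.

Let S1 be the unknown flow. Total out = 724 + S1.
water balance: 335.94 + 0.245·S1 = 0.307·(724 + S1)
(0.245 − 0.307)·S1 = 0.307×724 − 335.94 = -113.67
S1 = -113.67 / -0.062 = 1833.4 g/s

1833 g/s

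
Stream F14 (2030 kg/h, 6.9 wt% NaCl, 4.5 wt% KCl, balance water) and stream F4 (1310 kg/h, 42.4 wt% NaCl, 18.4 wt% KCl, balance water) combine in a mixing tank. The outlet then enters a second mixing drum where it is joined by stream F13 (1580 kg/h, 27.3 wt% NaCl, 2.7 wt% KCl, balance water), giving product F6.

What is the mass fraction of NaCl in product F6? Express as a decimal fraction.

Overall, product flow = 4920 kg/h.
NaCl in = 2030×0.069 + 1310×0.424 + 1580×0.273 = 1126.8 kg/h.
NaCl fraction in F6 = 0.2290.

0.2290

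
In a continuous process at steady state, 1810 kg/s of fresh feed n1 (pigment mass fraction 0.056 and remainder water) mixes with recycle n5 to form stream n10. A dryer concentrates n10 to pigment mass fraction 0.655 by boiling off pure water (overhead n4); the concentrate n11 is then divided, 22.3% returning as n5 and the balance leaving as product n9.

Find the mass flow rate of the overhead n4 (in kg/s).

1655 kg/s

Overall pigment balance (none leaves overhead): pigment in fresh feed = pigment in product, i.e. 1810×0.056 = (1−0.223)·n11·0.655.
n11 = 101.36/(0.655×0.777) = 199.16 kg/s.
Recycle n5 = 0.223×199.16 = 44.413 kg/s.
Combined feed n10 = 1810 + 44.413 = 1854.4 kg/s.
Overhead n4 = n10 − n11 = 1854.4 − 199.16 = 1655.3 kg/s.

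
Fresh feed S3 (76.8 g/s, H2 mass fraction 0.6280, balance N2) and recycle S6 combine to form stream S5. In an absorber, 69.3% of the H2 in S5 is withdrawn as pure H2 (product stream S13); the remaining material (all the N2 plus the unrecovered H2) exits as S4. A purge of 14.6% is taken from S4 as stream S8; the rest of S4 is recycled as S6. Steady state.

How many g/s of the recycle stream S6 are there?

184.3 g/s

N2 enters only via S3 and leaves only via the purge: 76.8×0.372 = 0.146×(N2 in S4), and the absorber passes all N2, so N2 in S5 = N2 in S4 = 195.68 g/s.
H2 in S5: m_A = 76.8×0.628 + (1−0.146)·(1−0.693)·m_A, so m_A = 48.23/0.7378 = 65.369 g/s.
S4 = (1−0.693)×65.369 + 195.68 = 215.75 g/s.
Recycle S6 = (1−0.146)×215.75 = 184.25 g/s.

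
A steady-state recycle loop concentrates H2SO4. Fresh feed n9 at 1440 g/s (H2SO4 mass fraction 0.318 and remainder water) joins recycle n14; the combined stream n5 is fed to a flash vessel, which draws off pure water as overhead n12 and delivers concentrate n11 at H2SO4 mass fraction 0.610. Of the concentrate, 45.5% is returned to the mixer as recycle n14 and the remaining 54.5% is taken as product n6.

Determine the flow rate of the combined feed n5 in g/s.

Overall H2SO4 balance (none leaves overhead): H2SO4 in fresh feed = H2SO4 in product, i.e. 1440×0.318 = (1−0.455)·n11·0.610.
n11 = 457.92/(0.610×0.545) = 1377.4 g/s.
Recycle n14 = 0.455×1377.4 = 626.72 g/s.
Combined feed n5 = 1440 + 626.72 = 2066.7 g/s.

2067 g/s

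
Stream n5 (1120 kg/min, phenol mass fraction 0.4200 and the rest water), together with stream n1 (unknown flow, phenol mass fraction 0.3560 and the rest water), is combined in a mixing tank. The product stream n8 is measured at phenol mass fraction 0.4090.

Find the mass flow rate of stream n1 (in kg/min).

232.5 kg/min

Let n1 be the unknown flow. Total out = 1120 + n1.
phenol balance: 470.4 + 0.356·n1 = 0.409·(1120 + n1)
(0.356 − 0.409)·n1 = 0.409×1120 − 470.4 = -12.32
n1 = -12.32 / -0.053 = 232.45 kg/min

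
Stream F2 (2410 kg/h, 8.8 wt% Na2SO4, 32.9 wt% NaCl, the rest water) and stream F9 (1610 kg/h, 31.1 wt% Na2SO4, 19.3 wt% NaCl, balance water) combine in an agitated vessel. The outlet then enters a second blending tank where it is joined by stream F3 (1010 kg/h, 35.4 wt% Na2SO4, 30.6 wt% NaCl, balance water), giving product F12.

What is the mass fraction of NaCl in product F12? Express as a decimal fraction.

Overall, product flow = 5030 kg/h.
NaCl in = 2410×0.329 + 1610×0.193 + 1010×0.306 = 1412.7 kg/h.
NaCl fraction in F12 = 0.2809.

0.2809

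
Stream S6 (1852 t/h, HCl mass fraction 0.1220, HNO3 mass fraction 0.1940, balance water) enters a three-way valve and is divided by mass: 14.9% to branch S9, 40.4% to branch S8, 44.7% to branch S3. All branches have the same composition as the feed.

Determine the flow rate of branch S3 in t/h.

Branch S3 flow = 0.447×1852 = 827.84 t/h.

827.8 t/h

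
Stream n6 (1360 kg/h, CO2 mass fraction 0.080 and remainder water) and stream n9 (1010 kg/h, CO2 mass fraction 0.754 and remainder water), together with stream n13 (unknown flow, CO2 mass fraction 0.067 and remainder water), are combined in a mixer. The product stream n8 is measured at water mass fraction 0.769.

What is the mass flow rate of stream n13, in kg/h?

1969 kg/h

Let n13 be the unknown flow. Total out = 2370 + n13.
water balance: 1499.7 + 0.933·n13 = 0.769·(2370 + n13)
(0.933 − 0.769)·n13 = 0.769×2370 − 1499.7 = 322.87
n13 = 322.87 / 0.164 = 1968.7 kg/h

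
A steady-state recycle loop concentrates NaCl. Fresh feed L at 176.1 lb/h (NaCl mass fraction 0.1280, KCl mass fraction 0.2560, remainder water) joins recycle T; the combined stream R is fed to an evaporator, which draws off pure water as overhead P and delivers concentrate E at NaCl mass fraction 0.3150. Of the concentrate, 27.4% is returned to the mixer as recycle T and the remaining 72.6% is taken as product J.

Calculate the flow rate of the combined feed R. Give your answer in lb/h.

Overall NaCl balance (none leaves overhead): NaCl in fresh feed = NaCl in product, i.e. 176.1×0.128 = (1−0.274)·E·0.315.
E = 22.541/(0.315×0.726) = 98.565 lb/h.
Recycle T = 0.274×98.565 = 27.007 lb/h.
Combined feed R = 176.1 + 27.007 = 203.11 lb/h.

203.1 lb/h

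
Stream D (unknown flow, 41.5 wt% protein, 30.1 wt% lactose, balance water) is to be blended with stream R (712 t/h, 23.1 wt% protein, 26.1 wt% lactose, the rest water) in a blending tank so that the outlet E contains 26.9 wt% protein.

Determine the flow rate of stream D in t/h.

Let D be the unknown flow. Total out = 712 + D.
protein balance: 164.47 + 0.415·D = 0.269·(712 + D)
(0.415 − 0.269)·D = 0.269×712 − 164.47 = 27.056
D = 27.056 / 0.146 = 185.32 t/h

185.3 t/h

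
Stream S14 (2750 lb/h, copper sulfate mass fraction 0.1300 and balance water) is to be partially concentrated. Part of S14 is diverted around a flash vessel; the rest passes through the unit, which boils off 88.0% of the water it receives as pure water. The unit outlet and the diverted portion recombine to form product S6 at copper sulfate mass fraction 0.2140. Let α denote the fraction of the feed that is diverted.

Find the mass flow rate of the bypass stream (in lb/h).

All 2750×0.130 = 357.5 lb/h of copper sulfate reaches S6, so S6 = 357.5/0.214 = 1670.6 lb/h and vapour = 1079.4 lb/h.
The evaporator receives (1−α)·2750 of feed at 0.870 water and removes 0.880 of that water:
0.880×0.870×(1−α)×2750 = 1079.4
(1−α) = 1079.4/2105.4 = 0.5127;  α = 0.4873.
Bypass flow = 0.4873×2750 = 1340.1 lb/h.

1340 lb/h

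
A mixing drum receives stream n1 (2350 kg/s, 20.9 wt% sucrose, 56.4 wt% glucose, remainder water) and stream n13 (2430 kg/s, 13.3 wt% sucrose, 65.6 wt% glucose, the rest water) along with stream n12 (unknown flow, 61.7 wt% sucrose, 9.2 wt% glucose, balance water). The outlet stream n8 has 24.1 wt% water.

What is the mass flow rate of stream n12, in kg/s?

2116 kg/s

Let n12 be the unknown flow. Total out = 4780 + n12.
water balance: 1046.2 + 0.291·n12 = 0.241·(4780 + n12)
(0.291 − 0.241)·n12 = 0.241×4780 − 1046.2 = 105.8
n12 = 105.8 / 0.050 = 2116 kg/s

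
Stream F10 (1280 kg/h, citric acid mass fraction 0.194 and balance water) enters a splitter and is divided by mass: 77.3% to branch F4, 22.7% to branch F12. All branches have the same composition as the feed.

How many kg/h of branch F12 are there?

290.6 kg/h

Branch F12 flow = 0.227×1280 = 290.56 kg/h.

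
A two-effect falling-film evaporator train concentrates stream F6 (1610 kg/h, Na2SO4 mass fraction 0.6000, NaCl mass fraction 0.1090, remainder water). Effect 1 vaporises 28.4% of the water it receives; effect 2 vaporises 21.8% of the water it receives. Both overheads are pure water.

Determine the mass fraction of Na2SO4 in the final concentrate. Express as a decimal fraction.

water in feed = 1610×0.291 = 468.51 kg/h.
After stage 1: water left = (1−0.284)×468.51 = 335.45; stream total = 1476.9 kg/h.
After stage 2: water left = (1−0.218)×335.45 = 262.32; final concentrate = 1403.8 kg/h.
Na2SO4 fraction = 966/1403.8 = 0.6881.

0.6881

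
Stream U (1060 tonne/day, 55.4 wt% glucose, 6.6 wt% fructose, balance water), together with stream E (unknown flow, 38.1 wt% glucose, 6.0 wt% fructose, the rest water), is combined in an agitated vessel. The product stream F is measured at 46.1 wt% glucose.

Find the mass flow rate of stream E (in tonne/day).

1232 tonne/day

Let E be the unknown flow. Total out = 1060 + E.
glucose balance: 587.24 + 0.381·E = 0.461·(1060 + E)
(0.381 − 0.461)·E = 0.461×1060 − 587.24 = -98.58
E = -98.58 / -0.080 = 1232.2 tonne/day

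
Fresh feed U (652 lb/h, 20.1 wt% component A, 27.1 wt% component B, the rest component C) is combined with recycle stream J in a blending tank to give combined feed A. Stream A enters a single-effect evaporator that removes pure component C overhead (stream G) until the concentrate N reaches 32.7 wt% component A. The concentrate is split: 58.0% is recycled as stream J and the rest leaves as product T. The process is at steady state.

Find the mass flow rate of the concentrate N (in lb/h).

Overall component A balance (none leaves overhead): component A in fresh feed = component A in product, i.e. 652×0.201 = (1−0.580)·N·0.327.
N = 131.05/(0.327×0.420) = 954.22 lb/h.

954.2 lb/h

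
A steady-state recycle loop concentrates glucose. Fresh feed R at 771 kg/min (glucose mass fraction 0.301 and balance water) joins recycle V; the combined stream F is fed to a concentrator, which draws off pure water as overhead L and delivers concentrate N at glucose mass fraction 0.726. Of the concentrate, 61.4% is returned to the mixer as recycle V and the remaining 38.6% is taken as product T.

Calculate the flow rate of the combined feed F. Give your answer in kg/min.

1279 kg/min

Overall glucose balance (none leaves overhead): glucose in fresh feed = glucose in product, i.e. 771×0.301 = (1−0.614)·N·0.726.
N = 232.07/(0.726×0.386) = 828.13 kg/min.
Recycle V = 0.614×828.13 = 508.47 kg/min.
Combined feed F = 771 + 508.47 = 1279.5 kg/min.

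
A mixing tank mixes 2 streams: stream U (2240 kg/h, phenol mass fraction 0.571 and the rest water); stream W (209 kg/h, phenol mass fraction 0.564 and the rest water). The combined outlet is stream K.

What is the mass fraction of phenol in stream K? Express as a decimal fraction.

0.570

Total flow out = 2240 + 209 = 2449 kg/h.
phenol in = 2240×0.571 + 209×0.564 = 1396.9 kg/h.
phenol mass fraction in K = 1396.9/2449 = 0.570.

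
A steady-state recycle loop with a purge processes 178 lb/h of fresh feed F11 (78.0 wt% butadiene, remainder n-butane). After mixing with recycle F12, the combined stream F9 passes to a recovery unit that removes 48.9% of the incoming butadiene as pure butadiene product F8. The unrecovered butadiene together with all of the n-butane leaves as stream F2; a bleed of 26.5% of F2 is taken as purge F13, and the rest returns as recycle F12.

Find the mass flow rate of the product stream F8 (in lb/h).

108.7 lb/h

butadiene in F9: m_A = 178×0.780 + (1−0.265)·(1−0.489)·m_A, so m_A = 138.84/0.6244 = 222.35 lb/h.
Product F8 = 0.489×222.35 = 108.73 lb/h.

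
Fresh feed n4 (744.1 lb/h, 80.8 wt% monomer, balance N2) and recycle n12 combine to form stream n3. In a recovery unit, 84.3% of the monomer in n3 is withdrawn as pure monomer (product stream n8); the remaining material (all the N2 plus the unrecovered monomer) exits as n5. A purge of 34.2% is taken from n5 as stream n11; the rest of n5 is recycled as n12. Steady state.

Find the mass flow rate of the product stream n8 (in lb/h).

monomer in n3: m_A = 744.1×0.808 + (1−0.342)·(1−0.843)·m_A, so m_A = 601.23/0.8967 = 670.5 lb/h.
Product n8 = 0.843×670.5 = 565.23 lb/h.

565.2 lb/h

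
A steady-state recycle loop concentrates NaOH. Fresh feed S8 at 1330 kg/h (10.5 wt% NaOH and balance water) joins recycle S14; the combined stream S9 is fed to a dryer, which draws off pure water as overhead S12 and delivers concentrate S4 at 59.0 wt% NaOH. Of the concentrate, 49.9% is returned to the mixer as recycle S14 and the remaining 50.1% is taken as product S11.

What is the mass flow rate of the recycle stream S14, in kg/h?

Overall NaOH balance (none leaves overhead): NaOH in fresh feed = NaOH in product, i.e. 1330×0.105 = (1−0.499)·S4·0.590.
S4 = 139.65/(0.590×0.501) = 472.44 kg/h.
Recycle S14 = 0.499×472.44 = 235.75 kg/h.

235.8 kg/h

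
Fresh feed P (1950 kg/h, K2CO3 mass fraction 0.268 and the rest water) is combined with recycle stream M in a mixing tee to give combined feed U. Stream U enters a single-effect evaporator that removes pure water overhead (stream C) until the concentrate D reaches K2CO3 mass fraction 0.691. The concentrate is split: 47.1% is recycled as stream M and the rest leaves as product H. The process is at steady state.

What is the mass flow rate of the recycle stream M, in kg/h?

673.4 kg/h

Overall K2CO3 balance (none leaves overhead): K2CO3 in fresh feed = K2CO3 in product, i.e. 1950×0.268 = (1−0.471)·D·0.691.
D = 522.6/(0.691×0.529) = 1429.7 kg/h.
Recycle M = 0.471×1429.7 = 673.37 kg/h.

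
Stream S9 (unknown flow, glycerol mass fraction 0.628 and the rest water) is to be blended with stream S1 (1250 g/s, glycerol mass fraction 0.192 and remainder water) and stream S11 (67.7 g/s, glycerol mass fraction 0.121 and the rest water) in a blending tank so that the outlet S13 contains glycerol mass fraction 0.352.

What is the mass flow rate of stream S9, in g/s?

781.3 g/s

Let S9 be the unknown flow. Total out = 1317.7 + S9.
glycerol balance: 248.19 + 0.628·S9 = 0.352·(1317.7 + S9)
(0.628 − 0.352)·S9 = 0.352×1317.7 − 248.19 = 215.64
S9 = 215.64 / 0.276 = 781.3 g/s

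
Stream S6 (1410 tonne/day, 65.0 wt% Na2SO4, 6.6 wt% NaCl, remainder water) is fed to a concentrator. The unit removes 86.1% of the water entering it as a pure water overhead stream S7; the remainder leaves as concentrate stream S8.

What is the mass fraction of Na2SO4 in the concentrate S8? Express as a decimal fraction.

Na2SO4 is not removed: 1410×0.650 = 916.5 tonne/day of Na2SO4 enters S8.
water entering = 1410×0.284 = 400.44 tonne/day; overhead removed = 0.861×400.44 = 344.78 tonne/day.
Concentrate = 1410 − 344.78 = 1065.2 tonne/day.
Mass fraction = 916.5/1065.2 = 0.860.

0.860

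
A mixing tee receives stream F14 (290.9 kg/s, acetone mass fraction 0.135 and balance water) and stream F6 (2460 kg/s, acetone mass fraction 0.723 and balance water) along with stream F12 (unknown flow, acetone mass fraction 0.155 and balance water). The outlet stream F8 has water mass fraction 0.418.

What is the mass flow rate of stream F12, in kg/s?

507.8 kg/s

Let F12 be the unknown flow. Total out = 2750.9 + F12.
water balance: 933.05 + 0.845·F12 = 0.418·(2750.9 + F12)
(0.845 − 0.418)·F12 = 0.418×2750.9 − 933.05 = 216.83
F12 = 216.83 / 0.427 = 507.79 kg/s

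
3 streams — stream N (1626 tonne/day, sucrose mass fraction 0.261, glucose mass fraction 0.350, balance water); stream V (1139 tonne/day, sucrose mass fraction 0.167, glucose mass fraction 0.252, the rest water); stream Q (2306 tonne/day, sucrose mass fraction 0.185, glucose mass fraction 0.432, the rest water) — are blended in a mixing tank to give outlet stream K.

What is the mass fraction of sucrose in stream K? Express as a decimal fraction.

Total flow out = 1626 + 1139 + 2306 = 5071 tonne/day.
sucrose in = 1626×0.261 + 1139×0.167 + 2306×0.185 = 1041.2 tonne/day.
sucrose mass fraction in K = 1041.2/5071 = 0.205.

0.205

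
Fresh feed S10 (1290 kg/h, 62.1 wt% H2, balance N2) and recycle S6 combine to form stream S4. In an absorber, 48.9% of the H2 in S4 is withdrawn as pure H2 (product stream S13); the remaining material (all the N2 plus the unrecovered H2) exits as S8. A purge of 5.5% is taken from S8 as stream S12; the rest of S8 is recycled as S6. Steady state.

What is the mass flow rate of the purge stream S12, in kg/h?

N2 enters only via S10 and leaves only via the purge: 1290×0.379 = 0.055×(N2 in S8), and the absorber passes all N2, so N2 in S4 = N2 in S8 = 8889.3 kg/h.
H2 in S4: m_A = 1290×0.621 + (1−0.055)·(1−0.489)·m_A, so m_A = 801.09/0.5171 = 1549.2 kg/h.
S8 = (1−0.489)×1549.2 + 8889.3 = 9680.9 kg/h.
Purge S12 = 0.055×9680.9 = 532.45 kg/h.

532.4 kg/h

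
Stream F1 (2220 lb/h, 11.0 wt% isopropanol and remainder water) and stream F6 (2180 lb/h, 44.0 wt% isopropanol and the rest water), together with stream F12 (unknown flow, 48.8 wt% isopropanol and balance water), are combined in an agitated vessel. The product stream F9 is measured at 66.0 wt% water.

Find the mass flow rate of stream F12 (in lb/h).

Let F12 be the unknown flow. Total out = 4400 + F12.
water balance: 3196.6 + 0.512·F12 = 0.660·(4400 + F12)
(0.512 − 0.660)·F12 = 0.660×4400 − 3196.6 = -292.6
F12 = -292.6 / -0.148 = 1977 lb/h

1977 lb/h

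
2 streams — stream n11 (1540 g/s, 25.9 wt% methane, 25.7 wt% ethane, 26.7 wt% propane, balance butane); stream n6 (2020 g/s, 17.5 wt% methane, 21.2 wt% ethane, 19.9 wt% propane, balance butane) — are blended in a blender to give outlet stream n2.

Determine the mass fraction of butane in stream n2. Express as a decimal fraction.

Total flow out = 1540 + 2020 = 3560 g/s.
butane in = 1540×0.217 + 2020×0.414 = 1170.5 g/s.
butane mass fraction in n2 = 1170.5/3560 = 0.329.

0.329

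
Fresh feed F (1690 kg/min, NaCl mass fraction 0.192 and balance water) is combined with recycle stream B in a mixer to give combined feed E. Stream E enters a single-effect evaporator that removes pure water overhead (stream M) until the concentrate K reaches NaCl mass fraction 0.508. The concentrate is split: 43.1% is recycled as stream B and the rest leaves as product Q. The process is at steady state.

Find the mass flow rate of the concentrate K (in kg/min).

1123 kg/min

Overall NaCl balance (none leaves overhead): NaCl in fresh feed = NaCl in product, i.e. 1690×0.192 = (1−0.431)·K·0.508.
K = 324.48/(0.508×0.569) = 1122.6 kg/min.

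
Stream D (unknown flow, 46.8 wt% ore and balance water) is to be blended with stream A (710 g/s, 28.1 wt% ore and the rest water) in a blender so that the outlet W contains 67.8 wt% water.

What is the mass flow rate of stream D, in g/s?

Let D be the unknown flow. Total out = 710 + D.
water balance: 510.49 + 0.532·D = 0.678·(710 + D)
(0.532 − 0.678)·D = 0.678×710 − 510.49 = -29.11
D = -29.11 / -0.146 = 199.38 g/s

199.4 g/s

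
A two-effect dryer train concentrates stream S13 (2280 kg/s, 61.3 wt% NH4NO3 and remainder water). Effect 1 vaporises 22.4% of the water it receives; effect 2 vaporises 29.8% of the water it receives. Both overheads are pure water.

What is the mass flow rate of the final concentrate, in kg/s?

water in feed = 2280×0.387 = 882.36 kg/s.
After stage 1: water left = (1−0.224)×882.36 = 684.71; stream total = 2082.4 kg/s.
After stage 2: water left = (1−0.298)×684.71 = 480.67; final concentrate = 1878.3 kg/s.

1878 kg/s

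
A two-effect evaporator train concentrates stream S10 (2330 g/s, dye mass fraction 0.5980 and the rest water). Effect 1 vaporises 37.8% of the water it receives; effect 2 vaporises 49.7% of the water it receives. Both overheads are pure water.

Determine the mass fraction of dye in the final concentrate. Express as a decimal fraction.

0.8262

water in feed = 2330×0.402 = 936.66 g/s.
After stage 1: water left = (1−0.378)×936.66 = 582.6; stream total = 1975.9 g/s.
After stage 2: water left = (1−0.497)×582.6 = 293.05; final concentrate = 1686.4 g/s.
dye fraction = 1393.3/1686.4 = 0.8262.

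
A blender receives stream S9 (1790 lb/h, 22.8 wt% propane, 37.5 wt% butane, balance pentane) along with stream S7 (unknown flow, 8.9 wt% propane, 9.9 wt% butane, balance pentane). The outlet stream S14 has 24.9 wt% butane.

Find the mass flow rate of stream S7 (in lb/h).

Let S7 be the unknown flow. Total out = 1790 + S7.
butane balance: 671.25 + 0.099·S7 = 0.249·(1790 + S7)
(0.099 − 0.249)·S7 = 0.249×1790 − 671.25 = -225.54
S7 = -225.54 / -0.150 = 1503.6 lb/h

1504 lb/h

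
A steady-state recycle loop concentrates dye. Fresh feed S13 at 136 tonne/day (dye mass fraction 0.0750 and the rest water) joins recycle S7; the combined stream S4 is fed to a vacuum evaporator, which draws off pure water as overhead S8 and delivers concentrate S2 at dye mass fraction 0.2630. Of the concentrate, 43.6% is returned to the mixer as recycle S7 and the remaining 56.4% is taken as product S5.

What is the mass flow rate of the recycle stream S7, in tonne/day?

29.98 tonne/day

Overall dye balance (none leaves overhead): dye in fresh feed = dye in product, i.e. 136×0.075 = (1−0.436)·S2·0.263.
S2 = 10.2/(0.263×0.564) = 68.765 tonne/day.
Recycle S7 = 0.436×68.765 = 29.981 tonne/day.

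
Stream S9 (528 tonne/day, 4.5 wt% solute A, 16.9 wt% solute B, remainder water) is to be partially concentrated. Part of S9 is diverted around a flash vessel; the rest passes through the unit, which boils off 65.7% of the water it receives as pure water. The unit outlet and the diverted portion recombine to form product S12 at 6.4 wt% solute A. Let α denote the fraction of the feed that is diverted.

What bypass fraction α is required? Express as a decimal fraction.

0.425

All 528×0.045 = 23.76 tonne/day of solute A reaches S12, so S12 = 23.76/0.064 = 371.25 tonne/day and vapour = 156.75 tonne/day.
The evaporator receives (1−α)·528 of feed at 0.786 water and removes 0.657 of that water:
0.657×0.786×(1−α)×528 = 156.75
(1−α) = 156.75/272.66 = 0.5749;  α = 0.4251.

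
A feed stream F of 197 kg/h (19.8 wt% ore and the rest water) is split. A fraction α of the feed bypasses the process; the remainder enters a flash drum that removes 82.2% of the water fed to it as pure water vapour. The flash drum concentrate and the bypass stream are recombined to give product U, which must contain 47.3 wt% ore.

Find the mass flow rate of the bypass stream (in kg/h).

All 197×0.198 = 39.006 kg/h of ore reaches U, so U = 39.006/0.473 = 82.465 kg/h and vapour = 114.53 kg/h.
The evaporator receives (1−α)·197 of feed at 0.802 water and removes 0.822 of that water:
0.822×0.802×(1−α)×197 = 114.53
(1−α) = 114.53/129.87 = 0.8819;  α = 0.1181.
Bypass flow = 0.1181×197 = 23.263 kg/h.

23.26 kg/h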